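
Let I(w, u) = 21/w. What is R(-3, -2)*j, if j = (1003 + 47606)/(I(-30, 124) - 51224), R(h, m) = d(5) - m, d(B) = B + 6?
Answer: -2106390/170749 ≈ -12.336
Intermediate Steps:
d(B) = 6 + B
R(h, m) = 11 - m (R(h, m) = (6 + 5) - m = 11 - m)
j = -162030/170749 (j = (1003 + 47606)/(21/(-30) - 51224) = 48609/(21*(-1/30) - 51224) = 48609/(-7/10 - 51224) = 48609/(-512247/10) = 48609*(-10/512247) = -162030/170749 ≈ -0.94894)
R(-3, -2)*j = (11 - 1*(-2))*(-162030/170749) = (11 + 2)*(-162030/170749) = 13*(-162030/170749) = -2106390/170749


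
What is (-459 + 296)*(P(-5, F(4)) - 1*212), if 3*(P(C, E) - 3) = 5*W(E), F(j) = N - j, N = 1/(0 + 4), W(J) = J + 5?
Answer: 404729/12 ≈ 33727.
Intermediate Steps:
W(J) = 5 + J
N = ¼ (N = 1/4 = ¼ ≈ 0.25000)
F(j) = ¼ - j
P(C, E) = 34/3 + 5*E/3 (P(C, E) = 3 + (5*(5 + E))/3 = 3 + (25 + 5*E)/3 = 3 + (25/3 + 5*E/3) = 34/3 + 5*E/3)
(-459 + 296)*(P(-5, F(4)) - 1*212) = (-459 + 296)*((34/3 + 5*(¼ - 1*4)/3) - 1*212) = -163*((34/3 + 5*(¼ - 4)/3) - 212) = -163*((34/3 + (5/3)*(-15/4)) - 212) = -163*((34/3 - 25/4) - 212) = -163*(61/12 - 212) = -163*(-2483/12) = 404729/12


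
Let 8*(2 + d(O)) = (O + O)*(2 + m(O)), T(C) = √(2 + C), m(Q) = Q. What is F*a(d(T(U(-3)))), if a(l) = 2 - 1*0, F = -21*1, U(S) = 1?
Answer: -42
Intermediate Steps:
d(O) = -2 + O*(2 + O)/4 (d(O) = -2 + ((O + O)*(2 + O))/8 = -2 + ((2*O)*(2 + O))/8 = -2 + (2*O*(2 + O))/8 = -2 + O*(2 + O)/4)
F = -21
a(l) = 2 (a(l) = 2 + 0 = 2)
F*a(d(T(U(-3)))) = -21*2 = -42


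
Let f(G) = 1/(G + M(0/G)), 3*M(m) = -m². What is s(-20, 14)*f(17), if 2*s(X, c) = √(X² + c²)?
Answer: √149/17 ≈ 0.71803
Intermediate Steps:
M(m) = -m²/3 (M(m) = (-m²)/3 = -m²/3)
f(G) = 1/G (f(G) = 1/(G - (0/G)²/3) = 1/(G - ⅓*0²) = 1/(G - ⅓*0) = 1/(G + 0) = 1/G)
s(X, c) = √(X² + c²)/2
s(-20, 14)*f(17) = (√((-20)² + 14²)/2)/17 = (√(400 + 196)/2)*(1/17) = (√596/2)*(1/17) = ((2*√149)/2)*(1/17) = √149*(1/17) = √149/17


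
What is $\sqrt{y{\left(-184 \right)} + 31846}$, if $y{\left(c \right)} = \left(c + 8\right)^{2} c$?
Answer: $i \sqrt{5667738} \approx 2380.7 i$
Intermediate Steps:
$y{\left(c \right)} = c \left(8 + c\right)^{2}$ ($y{\left(c \right)} = \left(8 + c\right)^{2} c = c \left(8 + c\right)^{2}$)
$\sqrt{y{\left(-184 \right)} + 31846} = \sqrt{- 184 \left(8 - 184\right)^{2} + 31846} = \sqrt{- 184 \left(-176\right)^{2} + 31846} = \sqrt{\left(-184\right) 30976 + 31846} = \sqrt{-5699584 + 31846} = \sqrt{-5667738} = i \sqrt{5667738}$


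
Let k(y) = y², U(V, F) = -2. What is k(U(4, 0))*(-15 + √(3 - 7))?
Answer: -60 + 8*I ≈ -60.0 + 8.0*I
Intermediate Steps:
k(U(4, 0))*(-15 + √(3 - 7)) = (-2)²*(-15 + √(3 - 7)) = 4*(-15 + √(-4)) = 4*(-15 + 2*I) = -60 + 8*I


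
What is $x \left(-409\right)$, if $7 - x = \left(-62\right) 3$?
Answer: $-78937$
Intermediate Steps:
$x = 193$ ($x = 7 - \left(-62\right) 3 = 7 - -186 = 7 + 186 = 193$)
$x \left(-409\right) = 193 \left(-409\right) = -78937$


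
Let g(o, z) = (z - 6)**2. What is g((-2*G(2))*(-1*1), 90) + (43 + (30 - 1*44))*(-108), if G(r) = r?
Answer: 3924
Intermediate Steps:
g(o, z) = (-6 + z)**2
g((-2*G(2))*(-1*1), 90) + (43 + (30 - 1*44))*(-108) = (-6 + 90)**2 + (43 + (30 - 1*44))*(-108) = 84**2 + (43 + (30 - 44))*(-108) = 7056 + (43 - 14)*(-108) = 7056 + 29*(-108) = 7056 - 3132 = 3924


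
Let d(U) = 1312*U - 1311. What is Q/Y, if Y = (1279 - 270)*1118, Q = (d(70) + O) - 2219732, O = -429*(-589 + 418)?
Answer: -1027922/564031 ≈ -1.8225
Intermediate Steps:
O = 73359 (O = -429*(-171) = 73359)
d(U) = -1311 + 1312*U
Q = -2055844 (Q = ((-1311 + 1312*70) + 73359) - 2219732 = ((-1311 + 91840) + 73359) - 2219732 = (90529 + 73359) - 2219732 = 163888 - 2219732 = -2055844)
Y = 1128062 (Y = 1009*1118 = 1128062)
Q/Y = -2055844/1128062 = -2055844*1/1128062 = -1027922/564031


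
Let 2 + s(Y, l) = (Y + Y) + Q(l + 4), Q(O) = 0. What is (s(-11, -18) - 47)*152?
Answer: -10792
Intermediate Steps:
s(Y, l) = -2 + 2*Y (s(Y, l) = -2 + ((Y + Y) + 0) = -2 + (2*Y + 0) = -2 + 2*Y)
(s(-11, -18) - 47)*152 = ((-2 + 2*(-11)) - 47)*152 = ((-2 - 22) - 47)*152 = (-24 - 47)*152 = -71*152 = -10792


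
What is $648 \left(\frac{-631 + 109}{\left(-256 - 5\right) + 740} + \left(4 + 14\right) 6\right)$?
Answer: $\frac{33184080}{479} \approx 69278.0$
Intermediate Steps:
$648 \left(\frac{-631 + 109}{\left(-256 - 5\right) + 740} + \left(4 + 14\right) 6\right) = 648 \left(- \frac{522}{\left(-256 - 5\right) + 740} + 18 \cdot 6\right) = 648 \left(- \frac{522}{-261 + 740} + 108\right) = 648 \left(- \frac{522}{479} + 108\right) = 648 \cdot \frac{51210}{479} = \frac{33184080}{479}$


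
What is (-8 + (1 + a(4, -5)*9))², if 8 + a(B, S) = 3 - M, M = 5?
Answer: 9409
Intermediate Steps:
a(B, S) = -10 (a(B, S) = -8 + (3 - 1*5) = -8 + (3 - 5) = -8 - 2 = -10)
(-8 + (1 + a(4, -5)*9))² = (-8 + (1 - 10*9))² = (-8 + (1 - 90))² = (-8 - 89)² = (-97)² = 9409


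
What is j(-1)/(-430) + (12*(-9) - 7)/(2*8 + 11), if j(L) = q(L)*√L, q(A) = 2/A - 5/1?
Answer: -115/27 + 7*I/430 ≈ -4.2593 + 0.016279*I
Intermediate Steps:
q(A) = -5 + 2/A (q(A) = 2/A - 5*1 = 2/A - 5 = -5 + 2/A)
j(L) = √L*(-5 + 2/L) (j(L) = (-5 + 2/L)*√L = √L*(-5 + 2/L))
j(-1)/(-430) + (12*(-9) - 7)/(2*8 + 11) = ((2 - 5*(-1))/√(-1))/(-430) + (12*(-9) - 7)/(2*8 + 11) = ((-I)*(2 + 5))*(-1/430) + (-108 - 7)/(16 + 11) = (-I*7)*(-1/430) - 115/27 = -7*I*(-1/430) - 115*1/27 = 7*I/430 - 115/27 = -115/27 + 7*I/430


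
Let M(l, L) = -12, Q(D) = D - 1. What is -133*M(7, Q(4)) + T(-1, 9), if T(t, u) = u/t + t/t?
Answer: 1588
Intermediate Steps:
Q(D) = -1 + D
T(t, u) = 1 + u/t (T(t, u) = u/t + 1 = 1 + u/t)
-133*M(7, Q(4)) + T(-1, 9) = -133*(-12) + (-1 + 9)/(-1) = 1596 - 1*8 = 1596 - 8 = 1588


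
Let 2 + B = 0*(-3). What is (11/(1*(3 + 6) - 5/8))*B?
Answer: -176/67 ≈ -2.6269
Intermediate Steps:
B = -2 (B = -2 + 0*(-3) = -2 + 0 = -2)
(11/(1*(3 + 6) - 5/8))*B = (11/(1*(3 + 6) - 5/8))*(-2) = (11/(1*9 - 5*⅛))*(-2) = (11/(9 - 5/8))*(-2) = (11/(67/8))*(-2) = (11*(8/67))*(-2) = (88/67)*(-2) = -176/67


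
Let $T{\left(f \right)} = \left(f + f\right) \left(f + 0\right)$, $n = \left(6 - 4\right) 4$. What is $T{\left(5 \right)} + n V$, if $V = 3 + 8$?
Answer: $138$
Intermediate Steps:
$n = 8$ ($n = 2 \cdot 4 = 8$)
$V = 11$
$T{\left(f \right)} = 2 f^{2}$ ($T{\left(f \right)} = 2 f f = 2 f^{2}$)
$T{\left(5 \right)} + n V = 2 \cdot 5^{2} + 8 \cdot 11 = 2 \cdot 25 + 88 = 50 + 88 = 138$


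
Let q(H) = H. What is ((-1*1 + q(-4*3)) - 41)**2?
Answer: 2916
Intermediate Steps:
((-1*1 + q(-4*3)) - 41)**2 = ((-1*1 - 4*3) - 41)**2 = ((-1 - 12) - 41)**2 = (-13 - 41)**2 = (-54)**2 = 2916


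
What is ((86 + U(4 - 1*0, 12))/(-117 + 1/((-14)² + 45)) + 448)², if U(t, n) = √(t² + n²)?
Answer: 39759849625921/198753604 - 1519635381*√10/49688401 ≈ 1.9995e+5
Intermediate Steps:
U(t, n) = √(n² + t²)
((86 + U(4 - 1*0, 12))/(-117 + 1/((-14)² + 45)) + 448)² = ((86 + √(12² + (4 - 1*0)²))/(-117 + 1/((-14)² + 45)) + 448)² = ((86 + √(144 + (4 + 0)²))/(-117 + 1/(196 + 45)) + 448)² = ((86 + √(144 + 4²))/(-117 + 1/241) + 448)² = ((86 + √(144 + 16))/(-117 + 1/241) + 448)² = ((86 + √160)/(-28196/241) + 448)² = ((86 + 4*√10)*(-241/28196) + 448)² = ((-10363/14098 - 241*√10/7049) + 448)² = (6305541/14098 - 241*√10/7049)²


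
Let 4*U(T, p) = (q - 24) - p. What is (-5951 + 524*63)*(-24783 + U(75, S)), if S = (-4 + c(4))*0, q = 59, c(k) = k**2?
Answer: -2681663917/4 ≈ -6.7042e+8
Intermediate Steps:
S = 0 (S = (-4 + 4**2)*0 = (-4 + 16)*0 = 12*0 = 0)
U(T, p) = 35/4 - p/4 (U(T, p) = ((59 - 24) - p)/4 = (35 - p)/4 = 35/4 - p/4)
(-5951 + 524*63)*(-24783 + U(75, S)) = (-5951 + 524*63)*(-24783 + (35/4 - 1/4*0)) = (-5951 + 33012)*(-24783 + (35/4 + 0)) = 27061*(-24783 + 35/4) = 27061*(-99097/4) = -2681663917/4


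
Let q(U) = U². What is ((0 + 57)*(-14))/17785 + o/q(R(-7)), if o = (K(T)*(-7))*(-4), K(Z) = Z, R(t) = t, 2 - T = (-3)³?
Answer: 2057474/124495 ≈ 16.527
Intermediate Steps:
T = 29 (T = 2 - 1*(-3)³ = 2 - 1*(-27) = 2 + 27 = 29)
o = 812 (o = (29*(-7))*(-4) = -203*(-4) = 812)
((0 + 57)*(-14))/17785 + o/q(R(-7)) = ((0 + 57)*(-14))/17785 + 812/((-7)²) = (57*(-14))*(1/17785) + 812/49 = -798*1/17785 + 812*(1/49) = -798/17785 + 116/7 = 2057474/124495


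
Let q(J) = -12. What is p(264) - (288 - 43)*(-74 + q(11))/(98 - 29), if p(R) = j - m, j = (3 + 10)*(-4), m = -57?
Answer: 21415/69 ≈ 310.36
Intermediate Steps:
j = -52 (j = 13*(-4) = -52)
p(R) = 5 (p(R) = -52 - 1*(-57) = -52 + 57 = 5)
p(264) - (288 - 43)*(-74 + q(11))/(98 - 29) = 5 - (288 - 43)*(-74 - 12)/(98 - 29) = 5 - 245*(-86/69) = 5 - 245*(-86*1/69) = 5 - 245*(-86)/69 = 5 - 1*(-21070/69) = 5 + 21070/69 = 21415/69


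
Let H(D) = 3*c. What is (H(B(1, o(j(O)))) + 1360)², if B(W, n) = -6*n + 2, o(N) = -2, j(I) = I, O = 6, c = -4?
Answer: 1817104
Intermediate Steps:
B(W, n) = 2 - 6*n
H(D) = -12 (H(D) = 3*(-4) = -12)
(H(B(1, o(j(O)))) + 1360)² = (-12 + 1360)² = 1348² = 1817104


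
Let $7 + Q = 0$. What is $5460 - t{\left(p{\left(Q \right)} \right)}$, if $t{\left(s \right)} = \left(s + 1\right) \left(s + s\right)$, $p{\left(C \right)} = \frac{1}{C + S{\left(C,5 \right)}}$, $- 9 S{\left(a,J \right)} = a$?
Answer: $\frac{8561703}{1568} \approx 5460.3$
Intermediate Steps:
$Q = -7$ ($Q = -7 + 0 = -7$)
$S{\left(a,J \right)} = - \frac{a}{9}$
$p{\left(C \right)} = \frac{9}{8 C}$ ($p{\left(C \right)} = \frac{1}{C - \frac{C}{9}} = \frac{1}{\frac{8}{9} C} = \frac{9}{8 C}$)
$t{\left(s \right)} = 2 s \left(1 + s\right)$ ($t{\left(s \right)} = \left(1 + s\right) 2 s = 2 s \left(1 + s\right)$)
$5460 - t{\left(p{\left(Q \right)} \right)} = 5460 - 2 \frac{9}{8 \left(-7\right)} \left(1 + \frac{9}{8 \left(-7\right)}\right) = 5460 - 2 \cdot \frac{9}{8} \left(- \frac{1}{7}\right) \left(1 + \frac{9}{8} \left(- \frac{1}{7}\right)\right) = 5460 - 2 \left(- \frac{9}{56}\right) \left(1 - \frac{9}{56}\right) = 5460 - 2 \left(- \frac{9}{56}\right) \frac{47}{56} = 5460 - - \frac{423}{1568} = 5460 + \frac{423}{1568} = \frac{8561703}{1568}$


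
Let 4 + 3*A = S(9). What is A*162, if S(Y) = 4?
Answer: 0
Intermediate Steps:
A = 0 (A = -4/3 + (⅓)*4 = -4/3 + 4/3 = 0)
A*162 = 0*162 = 0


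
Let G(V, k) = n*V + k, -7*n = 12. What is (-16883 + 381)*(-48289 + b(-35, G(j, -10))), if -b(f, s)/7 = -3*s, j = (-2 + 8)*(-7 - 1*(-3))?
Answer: 786072770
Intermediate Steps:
j = -24 (j = 6*(-7 + 3) = 6*(-4) = -24)
n = -12/7 (n = -⅐*12 = -12/7 ≈ -1.7143)
G(V, k) = k - 12*V/7 (G(V, k) = -12*V/7 + k = k - 12*V/7)
b(f, s) = 21*s (b(f, s) = -(-21)*s = 21*s)
(-16883 + 381)*(-48289 + b(-35, G(j, -10))) = (-16883 + 381)*(-48289 + 21*(-10 - 12/7*(-24))) = -16502*(-48289 + 21*(-10 + 288/7)) = -16502*(-48289 + 21*(218/7)) = -16502*(-48289 + 654) = -16502*(-47635) = 786072770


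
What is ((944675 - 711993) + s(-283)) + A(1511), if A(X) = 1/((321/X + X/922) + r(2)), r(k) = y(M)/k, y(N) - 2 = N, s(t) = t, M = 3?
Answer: 704394861202/3030969 ≈ 2.3240e+5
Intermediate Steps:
y(N) = 2 + N
r(k) = 5/k (r(k) = (2 + 3)/k = 5/k)
A(X) = 1/(5/2 + 321/X + X/922) (A(X) = 1/((321/X + X/922) + 5/2) = 1/(5/2 + 321/X + X/922))
((944675 - 711993) + s(-283)) + A(1511) = ((944675 - 711993) - 283) + 922*1511/(295962 + 1511² + 2305*1511) = (232682 - 283) + 922*1511/(295962 + 2283121 + 3482855) = 232399 + 922*1511/6061938 = 232399 + 922*1511*(1/6061938) = 232399 + 696571/3030969 = 704394861202/3030969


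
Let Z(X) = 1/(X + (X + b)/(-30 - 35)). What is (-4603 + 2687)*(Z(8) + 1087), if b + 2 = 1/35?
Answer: -37469905288/17989 ≈ -2.0829e+6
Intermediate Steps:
b = -69/35 (b = -2 + 1/35 = -69/35 ≈ -1.9714)
Z(X) = 1/(69/2275 + 64*X/65) (Z(X) = 1/(X + (X - 69/35)/(-30 - 35)) = 1/(X + (-69/35 + X)/(-65)) = 1/(X + (-69/35 + X)*(-1/65)) = 1/(X + (69/2275 - X/65)) = 1/(69/2275 + 64*X/65))
(-4603 + 2687)*(Z(8) + 1087) = (-4603 + 2687)*(2275/(69 + 2240*8) + 1087) = -1916*(2275/(69 + 17920) + 1087) = -1916*(2275/17989 + 1087) = -1916*19556318/17989 = -37469905288/17989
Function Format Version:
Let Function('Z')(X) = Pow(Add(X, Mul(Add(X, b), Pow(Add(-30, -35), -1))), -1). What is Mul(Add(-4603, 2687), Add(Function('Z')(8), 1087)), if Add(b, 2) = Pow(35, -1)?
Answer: Rational(-37469905288, 17989) ≈ -2.0829e+6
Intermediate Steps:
b = Rational(-69, 35) (b = Add(-2, Pow(35, -1)) = Add(-2, Rational(1, 35)) = Rational(-69, 35) ≈ -1.9714)
Function('Z')(X) = Pow(Add(Rational(69, 2275), Mul(Rational(64, 65), X)), -1) (Function('Z')(X) = Pow(Add(X, Mul(Add(X, Rational(-69, 35)), Pow(Add(-30, -35), -1))), -1) = Pow(Add(X, Mul(Add(Rational(-69, 35), X), Pow(-65, -1))), -1) = Pow(Add(X, Mul(Add(Rational(-69, 35), X), Rational(-1, 65))), -1) = Pow(Add(X, Add(Rational(69, 2275), Mul(Rational(-1, 65), X))), -1) = Pow(Add(Rational(69, 2275), Mul(Rational(64, 65), X)), -1))
Mul(Add(-4603, 2687), Add(Function('Z')(8), 1087)) = Mul(Add(-4603, 2687), Add(Mul(2275, Pow(Add(69, Mul(2240, 8)), -1)), 1087)) = Mul(-1916, Add(Mul(2275, Pow(Add(69, 17920), -1)), 1087)) = Mul(-1916, Add(Mul(2275, Pow(17989, -1)), 1087)) = Mul(-1916, Add(Mul(2275, Rational(1, 17989)), 1087)) = Mul(-1916, Add(Rational(2275, 17989), 1087)) = Mul(-1916, Rational(19556318, 17989)) = Rational(-37469905288, 17989)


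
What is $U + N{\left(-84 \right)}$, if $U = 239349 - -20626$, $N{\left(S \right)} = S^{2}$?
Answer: $267031$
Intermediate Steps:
$U = 259975$ ($U = 239349 + 20626 = 259975$)
$U + N{\left(-84 \right)} = 259975 + \left(-84\right)^{2} = 259975 + 7056 = 267031$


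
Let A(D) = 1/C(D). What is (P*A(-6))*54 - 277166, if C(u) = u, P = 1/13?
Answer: -3603167/13 ≈ -2.7717e+5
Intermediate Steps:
P = 1/13 ≈ 0.076923
A(D) = 1/D
(P*A(-6))*54 - 277166 = ((1/13)/(-6))*54 - 277166 = ((1/13)*(-⅙))*54 - 277166 = -1/78*54 - 277166 = -9/13 - 277166 = -3603167/13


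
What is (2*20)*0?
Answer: 0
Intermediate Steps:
(2*20)*0 = 40*0 = 0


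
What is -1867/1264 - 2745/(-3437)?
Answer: -2947199/4344368 ≈ -0.67840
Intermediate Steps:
-1867/1264 - 2745/(-3437) = -1867*1/1264 - 2745*(-1/3437) = -1867/1264 + 2745/3437 = -2947199/4344368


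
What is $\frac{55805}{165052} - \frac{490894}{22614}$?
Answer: $- \frac{39880531109}{1866242964} \approx -21.369$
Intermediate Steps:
$\frac{55805}{165052} - \frac{490894}{22614} = 55805 \cdot \frac{1}{165052} - \frac{245447}{11307} = \frac{55805}{165052} - \frac{245447}{11307} = - \frac{39880531109}{1866242964}$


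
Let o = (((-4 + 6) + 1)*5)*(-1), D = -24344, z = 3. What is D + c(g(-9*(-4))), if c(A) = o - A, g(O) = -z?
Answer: -24356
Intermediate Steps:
g(O) = -3 (g(O) = -1*3 = -3)
o = -15 (o = ((2 + 1)*5)*(-1) = (3*5)*(-1) = 15*(-1) = -15)
c(A) = -15 - A
D + c(g(-9*(-4))) = -24344 + (-15 - 1*(-3)) = -24344 + (-15 + 3) = -24344 - 12 = -24356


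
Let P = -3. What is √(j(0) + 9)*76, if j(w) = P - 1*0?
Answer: 76*√6 ≈ 186.16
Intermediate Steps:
j(w) = -3 (j(w) = -3 - 1*0 = -3 + 0 = -3)
√(j(0) + 9)*76 = √(-3 + 9)*76 = √6*76 = 76*√6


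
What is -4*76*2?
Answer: -608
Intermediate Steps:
-4*76*2 = -304*2 = -608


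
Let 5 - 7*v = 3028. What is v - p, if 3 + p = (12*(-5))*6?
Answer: -482/7 ≈ -68.857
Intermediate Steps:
v = -3023/7 (v = 5/7 - ⅐*3028 = 5/7 - 3028/7 = -3023/7 ≈ -431.86)
p = -363 (p = -3 + (12*(-5))*6 = -3 - 60*6 = -3 - 360 = -363)
v - p = -3023/7 - 1*(-363) = -3023/7 + 363 = -482/7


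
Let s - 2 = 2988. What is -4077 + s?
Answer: -1087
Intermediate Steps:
s = 2990 (s = 2 + 2988 = 2990)
-4077 + s = -4077 + 2990 = -1087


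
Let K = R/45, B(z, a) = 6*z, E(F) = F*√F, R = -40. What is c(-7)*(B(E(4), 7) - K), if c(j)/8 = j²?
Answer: 172480/9 ≈ 19164.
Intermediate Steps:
E(F) = F^(3/2)
c(j) = 8*j²
K = -8/9 (K = -40/45 = -40*1/45 = -8/9 ≈ -0.88889)
c(-7)*(B(E(4), 7) - K) = (8*(-7)²)*(6*4^(3/2) - 1*(-8/9)) = (8*49)*(6*8 + 8/9) = 392*(48 + 8/9) = 392*(440/9) = 172480/9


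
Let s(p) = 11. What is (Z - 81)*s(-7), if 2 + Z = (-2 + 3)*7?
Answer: -836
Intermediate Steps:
Z = 5 (Z = -2 + (-2 + 3)*7 = -2 + 1*7 = -2 + 7 = 5)
(Z - 81)*s(-7) = (5 - 81)*11 = -76*11 = -836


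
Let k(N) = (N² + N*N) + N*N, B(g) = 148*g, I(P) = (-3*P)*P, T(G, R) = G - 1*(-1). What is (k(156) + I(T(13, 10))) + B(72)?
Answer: 83076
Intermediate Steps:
T(G, R) = 1 + G (T(G, R) = G + 1 = 1 + G)
I(P) = -3*P²
k(N) = 3*N² (k(N) = (N² + N²) + N² = 2*N² + N² = 3*N²)
(k(156) + I(T(13, 10))) + B(72) = (3*156² - 3*(1 + 13)²) + 148*72 = (3*24336 - 3*14²) + 10656 = (73008 - 3*196) + 10656 = (73008 - 588) + 10656 = 72420 + 10656 = 83076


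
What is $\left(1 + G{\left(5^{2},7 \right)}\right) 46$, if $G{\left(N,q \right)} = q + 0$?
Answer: $368$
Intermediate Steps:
$G{\left(N,q \right)} = q$
$\left(1 + G{\left(5^{2},7 \right)}\right) 46 = \left(1 + 7\right) 46 = 8 \cdot 46 = 368$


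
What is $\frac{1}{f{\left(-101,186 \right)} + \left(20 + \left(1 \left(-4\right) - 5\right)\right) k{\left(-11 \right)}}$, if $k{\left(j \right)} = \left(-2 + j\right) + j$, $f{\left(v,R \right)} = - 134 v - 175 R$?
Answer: $- \frac{1}{19280} \approx -5.1867 \cdot 10^{-5}$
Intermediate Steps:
$f{\left(v,R \right)} = - 175 R - 134 v$
$k{\left(j \right)} = -2 + 2 j$
$\frac{1}{f{\left(-101,186 \right)} + \left(20 + \left(1 \left(-4\right) - 5\right)\right) k{\left(-11 \right)}} = \frac{1}{\left(\left(-175\right) 186 - -13534\right) + \left(20 + \left(1 \left(-4\right) - 5\right)\right) \left(-2 + 2 \left(-11\right)\right)} = \frac{1}{\left(-32550 + 13534\right) + \left(20 - 9\right) \left(-2 - 22\right)} = \frac{1}{-19016 + \left(20 - 9\right) \left(-24\right)} = \frac{1}{-19016 + 11 \left(-24\right)} = \frac{1}{-19016 - 264} = \frac{1}{-19280} = - \frac{1}{19280}$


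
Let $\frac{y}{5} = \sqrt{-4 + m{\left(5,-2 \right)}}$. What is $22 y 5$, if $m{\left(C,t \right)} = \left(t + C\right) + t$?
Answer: $550 i \sqrt{3} \approx 952.63 i$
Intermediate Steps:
$m{\left(C,t \right)} = C + 2 t$ ($m{\left(C,t \right)} = \left(C + t\right) + t = C + 2 t$)
$y = 5 i \sqrt{3}$ ($y = 5 \sqrt{-4 + \left(5 + 2 \left(-2\right)\right)} = 5 \sqrt{-4 + \left(5 - 4\right)} = 5 \sqrt{-4 + 1} = 5 \sqrt{-3} = 5 i \sqrt{3} \approx 8.6602 i$)
$22 y 5 = 22 \cdot 5 i \sqrt{3} \cdot 5 = 110 i \sqrt{3} \cdot 5 = 550 i \sqrt{3}$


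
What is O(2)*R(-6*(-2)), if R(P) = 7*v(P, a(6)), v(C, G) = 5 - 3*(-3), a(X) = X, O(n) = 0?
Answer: 0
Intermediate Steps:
v(C, G) = 14 (v(C, G) = 5 + 9 = 14)
R(P) = 98 (R(P) = 7*14 = 98)
O(2)*R(-6*(-2)) = 0*98 = 0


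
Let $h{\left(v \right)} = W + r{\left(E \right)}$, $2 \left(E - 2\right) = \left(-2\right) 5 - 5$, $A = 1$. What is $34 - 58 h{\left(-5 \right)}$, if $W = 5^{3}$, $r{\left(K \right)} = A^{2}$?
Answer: $-7274$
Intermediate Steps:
$E = - \frac{11}{2}$ ($E = 2 + \frac{\left(-2\right) 5 - 5}{2} = 2 + \frac{-10 - 5}{2} = 2 + \frac{1}{2} \left(-15\right) = 2 - \frac{15}{2} = - \frac{11}{2} \approx -5.5$)
$r{\left(K \right)} = 1$ ($r{\left(K \right)} = 1^{2} = 1$)
$W = 125$
$h{\left(v \right)} = 126$ ($h{\left(v \right)} = 125 + 1 = 126$)
$34 - 58 h{\left(-5 \right)} = 34 - 7308 = -7274$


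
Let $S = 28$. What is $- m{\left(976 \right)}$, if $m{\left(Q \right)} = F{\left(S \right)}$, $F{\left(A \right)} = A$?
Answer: $-28$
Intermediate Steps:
$m{\left(Q \right)} = 28$
$- m{\left(976 \right)} = \left(-1\right) 28 = -28$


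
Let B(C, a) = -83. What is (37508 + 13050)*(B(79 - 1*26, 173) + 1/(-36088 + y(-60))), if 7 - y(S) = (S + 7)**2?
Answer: -81597351009/19445 ≈ -4.1963e+6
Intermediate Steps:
y(S) = 7 - (7 + S)**2 (y(S) = 7 - (S + 7)**2 = 7 - (7 + S)**2)
(37508 + 13050)*(B(79 - 1*26, 173) + 1/(-36088 + y(-60))) = (37508 + 13050)*(-83 + 1/(-36088 + (7 - (7 - 60)**2))) = 50558*(-83 + 1/(-36088 + (7 - 1*(-53)**2))) = 50558*(-83 + 1/(-36088 + (7 - 1*2809))) = 50558*(-83 + 1/(-36088 + (7 - 2809))) = 50558*(-83 + 1/(-36088 - 2802)) = 50558*(-83 + 1/(-38890)) = 50558*(-83 - 1/38890) = 50558*(-3227871/38890) = -81597351009/19445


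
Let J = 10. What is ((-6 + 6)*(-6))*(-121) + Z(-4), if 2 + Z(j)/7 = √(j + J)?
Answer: -14 + 7*√6 ≈ 3.1464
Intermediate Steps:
Z(j) = -14 + 7*√(10 + j) (Z(j) = -14 + 7*√(j + 10) = -14 + 7*√(10 + j))
((-6 + 6)*(-6))*(-121) + Z(-4) = ((-6 + 6)*(-6))*(-121) + (-14 + 7*√(10 - 4)) = (0*(-6))*(-121) + (-14 + 7*√6) = 0*(-121) + (-14 + 7*√6) = 0 + (-14 + 7*√6) = -14 + 7*√6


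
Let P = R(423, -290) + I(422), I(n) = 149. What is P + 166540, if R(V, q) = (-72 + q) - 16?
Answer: 166311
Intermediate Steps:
R(V, q) = -88 + q
P = -229 (P = (-88 - 290) + 149 = -378 + 149 = -229)
P + 166540 = -229 + 166540 = 166311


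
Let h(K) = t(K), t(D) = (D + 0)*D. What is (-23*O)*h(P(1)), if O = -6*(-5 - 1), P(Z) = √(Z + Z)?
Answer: -1656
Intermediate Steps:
P(Z) = √2*√Z (P(Z) = √(2*Z) = √2*√Z)
t(D) = D² (t(D) = D*D = D²)
O = 36 (O = -6*(-6) = 36)
h(K) = K²
(-23*O)*h(P(1)) = (-23*36)*(√2*√1)² = -828*(√2*1)² = -828*(√2)² = -828*2 = -1656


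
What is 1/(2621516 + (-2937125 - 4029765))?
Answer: -1/4345374 ≈ -2.3013e-7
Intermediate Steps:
1/(2621516 + (-2937125 - 4029765)) = 1/(2621516 - 6966890) = 1/(-4345374) = -1/4345374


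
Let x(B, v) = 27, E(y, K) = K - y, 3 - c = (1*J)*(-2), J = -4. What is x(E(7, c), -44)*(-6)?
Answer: -162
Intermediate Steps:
c = -5 (c = 3 - 1*(-4)*(-2) = 3 - (-4)*(-2) = 3 - 1*8 = 3 - 8 = -5)
x(E(7, c), -44)*(-6) = 27*(-6) = -162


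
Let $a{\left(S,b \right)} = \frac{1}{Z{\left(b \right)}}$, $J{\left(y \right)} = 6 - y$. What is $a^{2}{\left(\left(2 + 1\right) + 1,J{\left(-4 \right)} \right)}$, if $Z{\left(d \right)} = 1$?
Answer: $1$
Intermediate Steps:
$a{\left(S,b \right)} = 1$ ($a{\left(S,b \right)} = 1^{-1} = 1$)
$a^{2}{\left(\left(2 + 1\right) + 1,J{\left(-4 \right)} \right)} = 1^{2} = 1$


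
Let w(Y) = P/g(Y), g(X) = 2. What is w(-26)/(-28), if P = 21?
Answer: -3/8 ≈ -0.37500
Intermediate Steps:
w(Y) = 21/2
w(-26)/(-28) = (21/2)/(-28) = (21/2)*(-1/28) = -3/8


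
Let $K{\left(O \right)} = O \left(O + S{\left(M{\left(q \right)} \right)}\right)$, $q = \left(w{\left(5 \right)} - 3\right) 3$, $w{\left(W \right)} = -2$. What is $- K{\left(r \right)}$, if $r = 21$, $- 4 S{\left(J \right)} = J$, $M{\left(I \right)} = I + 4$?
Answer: $- \frac{1995}{4} \approx -498.75$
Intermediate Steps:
$q = -15$ ($q = \left(-2 - 3\right) 3 = \left(-5\right) 3 = -15$)
$M{\left(I \right)} = 4 + I$
$S{\left(J \right)} = - \frac{J}{4}$
$K{\left(O \right)} = O \left(\frac{11}{4} + O\right)$ ($K{\left(O \right)} = O \left(O - \frac{4 - 15}{4}\right) = O \left(O - - \frac{11}{4}\right) = O \left(O + \frac{11}{4}\right) = O \left(\frac{11}{4} + O\right)$)
$- K{\left(r \right)} = - \frac{21 \left(11 + 4 \cdot 21\right)}{4} = - \frac{21 \left(11 + 84\right)}{4} = - \frac{21 \cdot 95}{4} = \left(-1\right) \frac{1995}{4} = - \frac{1995}{4}$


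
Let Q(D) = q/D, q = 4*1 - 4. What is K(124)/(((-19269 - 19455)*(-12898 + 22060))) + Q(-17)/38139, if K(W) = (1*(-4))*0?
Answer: 0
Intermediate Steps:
K(W) = 0 (K(W) = -4*0 = 0)
q = 0 (q = 4 - 4 = 0)
Q(D) = 0 (Q(D) = 0/D = 0)
K(124)/(((-19269 - 19455)*(-12898 + 22060))) + Q(-17)/38139 = 0/(((-19269 - 19455)*(-12898 + 22060))) + 0/38139 = 0/((-38724*9162)) + 0*(1/38139) = 0/(-354789288) + 0 = 0*(-1/354789288) + 0 = 0 + 0 = 0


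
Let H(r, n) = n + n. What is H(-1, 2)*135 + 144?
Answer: 684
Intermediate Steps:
H(r, n) = 2*n
H(-1, 2)*135 + 144 = (2*2)*135 + 144 = 4*135 + 144 = 540 + 144 = 684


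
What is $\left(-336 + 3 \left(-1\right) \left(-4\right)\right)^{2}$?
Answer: $104976$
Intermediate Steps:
$\left(-336 + 3 \left(-1\right) \left(-4\right)\right)^{2} = \left(-336 - -12\right)^{2} = \left(-336 + 12\right)^{2} = \left(-324\right)^{2} = 104976$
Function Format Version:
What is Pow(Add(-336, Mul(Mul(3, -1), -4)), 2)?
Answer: 104976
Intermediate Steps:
Pow(Add(-336, Mul(Mul(3, -1), -4)), 2) = Pow(Add(-336, Mul(-3, -4)), 2) = Pow(Add(-336, 12), 2) = Pow(-324, 2) = 104976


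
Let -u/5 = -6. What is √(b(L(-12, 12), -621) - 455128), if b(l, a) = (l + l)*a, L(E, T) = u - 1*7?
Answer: I*√483694 ≈ 695.48*I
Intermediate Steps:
u = 30 (u = -5*(-6) = 30)
L(E, T) = 23 (L(E, T) = 30 - 1*7 = 30 - 7 = 23)
b(l, a) = 2*a*l (b(l, a) = (2*l)*a = 2*a*l)
√(b(L(-12, 12), -621) - 455128) = √(2*(-621)*23 - 455128) = √(-28566 - 455128) = √(-483694) = I*√483694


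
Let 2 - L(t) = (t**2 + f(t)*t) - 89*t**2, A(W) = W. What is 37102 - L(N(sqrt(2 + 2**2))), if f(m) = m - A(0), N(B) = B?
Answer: 36578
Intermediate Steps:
f(m) = m (f(m) = m - 1*0 = m + 0 = m)
L(t) = 2 + 87*t**2 (L(t) = 2 - ((t**2 + t*t) - 89*t**2) = 2 - ((t**2 + t**2) - 89*t**2) = 2 - (2*t**2 - 89*t**2) = 2 - (-87)*t**2 = 2 + 87*t**2)
37102 - L(N(sqrt(2 + 2**2))) = 37102 - (2 + 87*(sqrt(2 + 2**2))**2) = 37102 - (2 + 87*(sqrt(2 + 4))**2) = 37102 - (2 + 87*(sqrt(6))**2) = 37102 - (2 + 87*6) = 37102 - (2 + 522) = 37102 - 1*524 = 37102 - 524 = 36578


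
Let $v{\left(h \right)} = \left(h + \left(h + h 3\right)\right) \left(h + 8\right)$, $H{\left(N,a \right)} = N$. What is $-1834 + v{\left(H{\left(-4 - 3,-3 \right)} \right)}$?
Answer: $-1869$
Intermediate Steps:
$v{\left(h \right)} = 5 h \left(8 + h\right)$ ($v{\left(h \right)} = \left(h + \left(h + 3 h\right)\right) \left(8 + h\right) = \left(h + 4 h\right) \left(8 + h\right) = 5 h \left(8 + h\right)$)
$-1834 + v{\left(H{\left(-4 - 3,-3 \right)} \right)} = -1834 + 5 \left(-4 - 3\right) \left(8 - 7\right) = -1834 + 5 \left(-7\right) \left(8 - 7\right) = -1834 + 5 \left(-7\right) 1 = -1834 - 35 = -1869$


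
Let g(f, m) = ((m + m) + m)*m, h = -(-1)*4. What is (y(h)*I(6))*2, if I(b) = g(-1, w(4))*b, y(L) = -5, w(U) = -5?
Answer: -4500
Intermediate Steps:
h = 4 (h = -1*(-4) = 4)
g(f, m) = 3*m**2 (g(f, m) = (2*m + m)*m = (3*m)*m = 3*m**2)
I(b) = 75*b (I(b) = (3*(-5)**2)*b = (3*25)*b = 75*b)
(y(h)*I(6))*2 = -375*6*2 = -5*450*2 = -2250*2 = -4500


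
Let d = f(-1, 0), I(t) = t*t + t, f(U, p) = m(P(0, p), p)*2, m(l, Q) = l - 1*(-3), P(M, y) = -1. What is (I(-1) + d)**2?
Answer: 16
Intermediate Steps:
m(l, Q) = 3 + l (m(l, Q) = l + 3 = 3 + l)
f(U, p) = 4 (f(U, p) = (3 - 1)*2 = 2*2 = 4)
I(t) = t + t**2 (I(t) = t**2 + t = t + t**2)
d = 4
(I(-1) + d)**2 = (-(1 - 1) + 4)**2 = (-1*0 + 4)**2 = (0 + 4)**2 = 4**2 = 16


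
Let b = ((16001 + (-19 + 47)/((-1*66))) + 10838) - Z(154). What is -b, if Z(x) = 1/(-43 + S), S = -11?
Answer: -15942125/594 ≈ -26839.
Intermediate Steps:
Z(x) = -1/54 (Z(x) = 1/(-43 - 11) = 1/(-54) = -1/54)
b = 15942125/594 (b = ((16001 + (-19 + 47)/((-1*66))) + 10838) - 1*(-1/54) = ((16001 + 28/(-66)) + 10838) + 1/54 = ((16001 + 28*(-1/66)) + 10838) + 1/54 = ((16001 - 14/33) + 10838) + 1/54 = (528019/33 + 10838) + 1/54 = 885673/33 + 1/54 = 15942125/594 ≈ 26839.)
-b = -1*15942125/594 = -15942125/594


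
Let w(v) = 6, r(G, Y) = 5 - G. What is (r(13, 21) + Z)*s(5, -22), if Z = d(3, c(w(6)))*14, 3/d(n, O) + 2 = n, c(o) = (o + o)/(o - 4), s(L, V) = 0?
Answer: 0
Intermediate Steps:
c(o) = 2*o/(-4 + o) (c(o) = (2*o)/(-4 + o) = 2*o/(-4 + o))
d(n, O) = 3/(-2 + n)
Z = 42 (Z = (3/(-2 + 3))*14 = (3/1)*14 = (3*1)*14 = 3*14 = 42)
(r(13, 21) + Z)*s(5, -22) = ((5 - 1*13) + 42)*0 = ((5 - 13) + 42)*0 = (-8 + 42)*0 = 34*0 = 0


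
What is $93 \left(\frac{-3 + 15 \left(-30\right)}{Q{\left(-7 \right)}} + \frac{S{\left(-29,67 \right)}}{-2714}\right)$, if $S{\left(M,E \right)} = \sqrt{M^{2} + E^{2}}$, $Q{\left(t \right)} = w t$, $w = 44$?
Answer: $\frac{42129}{308} - \frac{93 \sqrt{5330}}{2714} \approx 134.28$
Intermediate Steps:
$Q{\left(t \right)} = 44 t$
$S{\left(M,E \right)} = \sqrt{E^{2} + M^{2}}$
$93 \left(\frac{-3 + 15 \left(-30\right)}{Q{\left(-7 \right)}} + \frac{S{\left(-29,67 \right)}}{-2714}\right) = 93 \left(\frac{-3 + 15 \left(-30\right)}{44 \left(-7\right)} + \frac{\sqrt{67^{2} + \left(-29\right)^{2}}}{-2714}\right) = 93 \left(\frac{-3 - 450}{-308} + \sqrt{4489 + 841} \left(- \frac{1}{2714}\right)\right) = 93 \left(\left(-453\right) \left(- \frac{1}{308}\right) + \sqrt{5330} \left(- \frac{1}{2714}\right)\right) = 93 \left(\frac{453}{308} - \frac{\sqrt{5330}}{2714}\right) = \frac{42129}{308} - \frac{93 \sqrt{5330}}{2714}$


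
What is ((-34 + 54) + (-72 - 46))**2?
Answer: 9604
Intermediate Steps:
((-34 + 54) + (-72 - 46))**2 = (20 - 118)**2 = (-98)**2 = 9604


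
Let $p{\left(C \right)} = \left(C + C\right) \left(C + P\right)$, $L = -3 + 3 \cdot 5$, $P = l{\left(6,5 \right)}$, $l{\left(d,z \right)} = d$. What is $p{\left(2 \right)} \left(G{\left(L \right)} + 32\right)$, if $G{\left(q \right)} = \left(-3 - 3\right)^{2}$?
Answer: $2176$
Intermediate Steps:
$P = 6$
$L = 12$ ($L = -3 + 15 = 12$)
$G{\left(q \right)} = 36$ ($G{\left(q \right)} = \left(-6\right)^{2} = 36$)
$p{\left(C \right)} = 2 C \left(6 + C\right)$ ($p{\left(C \right)} = \left(C + C\right) \left(C + 6\right) = 2 C \left(6 + C\right)$)
$p{\left(2 \right)} \left(G{\left(L \right)} + 32\right) = 2 \cdot 2 \left(6 + 2\right) \left(36 + 32\right) = 2 \cdot 2 \cdot 8 \cdot 68 = 32 \cdot 68 = 2176$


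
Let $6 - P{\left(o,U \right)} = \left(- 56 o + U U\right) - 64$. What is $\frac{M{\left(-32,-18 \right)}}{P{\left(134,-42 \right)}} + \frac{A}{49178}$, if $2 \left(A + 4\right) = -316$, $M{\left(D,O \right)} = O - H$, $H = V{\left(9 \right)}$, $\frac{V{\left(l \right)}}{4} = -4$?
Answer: $- \frac{259894}{71431045} \approx -0.0036384$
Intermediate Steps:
$V{\left(l \right)} = -16$ ($V{\left(l \right)} = 4 \left(-4\right) = -16$)
$H = -16$
$M{\left(D,O \right)} = 16 + O$ ($M{\left(D,O \right)} = O - -16 = O + 16 = 16 + O$)
$P{\left(o,U \right)} = 70 - U^{2} + 56 o$ ($P{\left(o,U \right)} = 6 - \left(\left(- 56 o + U U\right) - 64\right) = 6 - \left(\left(- 56 o + U^{2}\right) - 64\right) = 6 - \left(\left(U^{2} - 56 o\right) - 64\right) = 6 - \left(-64 + U^{2} - 56 o\right) = 6 + \left(64 - U^{2} + 56 o\right) = 70 - U^{2} + 56 o$)
$A = -162$ ($A = -4 + \frac{1}{2} \left(-316\right) = -4 - 158 = -162$)
$\frac{M{\left(-32,-18 \right)}}{P{\left(134,-42 \right)}} + \frac{A}{49178} = \frac{16 - 18}{70 - \left(-42\right)^{2} + 56 \cdot 134} - \frac{162}{49178} = - \frac{2}{70 - 1764 + 7504} - \frac{81}{24589} = - \frac{2}{5810} - \frac{81}{24589} = \left(-2\right) \frac{1}{5810} - \frac{81}{24589} = - \frac{1}{2905} - \frac{81}{24589} = - \frac{259894}{71431045}$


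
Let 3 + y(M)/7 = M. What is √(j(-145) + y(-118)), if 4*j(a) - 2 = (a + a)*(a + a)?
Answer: √80714/2 ≈ 142.05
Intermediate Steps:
y(M) = -21 + 7*M
j(a) = ½ + a² (j(a) = ½ + ((a + a)*(a + a))/4 = ½ + ((2*a)*(2*a))/4 = ½ + (4*a²)/4 = ½ + a²)
√(j(-145) + y(-118)) = √((½ + (-145)²) + (-21 + 7*(-118))) = √((½ + 21025) + (-21 - 826)) = √(42051/2 - 847) = √(40357/2) = √80714/2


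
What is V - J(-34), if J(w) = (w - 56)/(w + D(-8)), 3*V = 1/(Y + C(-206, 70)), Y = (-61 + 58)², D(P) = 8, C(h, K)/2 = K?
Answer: -20102/5811 ≈ -3.4593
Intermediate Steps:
C(h, K) = 2*K
Y = 9 (Y = (-3)² = 9)
V = 1/447 (V = 1/(3*(9 + 2*70)) = 1/(3*(9 + 140)) = (⅓)/149 = (⅓)*(1/149) = 1/447 ≈ 0.0022371)
J(w) = (-56 + w)/(8 + w) (J(w) = (w - 56)/(w + 8) = (-56 + w)/(8 + w))
V - J(-34) = 1/447 - (-56 - 34)/(8 - 34) = 1/447 - (-90)/(-26) = 1/447 - (-1)*(-90)/26 = 1/447 - 1*45/13 = 1/447 - 45/13 = -20102/5811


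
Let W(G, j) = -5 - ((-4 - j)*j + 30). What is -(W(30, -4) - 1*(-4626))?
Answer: -4591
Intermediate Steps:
W(G, j) = -35 - j*(-4 - j) (W(G, j) = -5 - (j*(-4 - j) + 30) = -5 - (30 + j*(-4 - j)) = -5 + (-30 - j*(-4 - j)) = -35 - j*(-4 - j))
-(W(30, -4) - 1*(-4626)) = -((-35 + (-4)² + 4*(-4)) - 1*(-4626)) = -((-35 + 16 - 16) + 4626) = -(-35 + 4626) = -1*4591 = -4591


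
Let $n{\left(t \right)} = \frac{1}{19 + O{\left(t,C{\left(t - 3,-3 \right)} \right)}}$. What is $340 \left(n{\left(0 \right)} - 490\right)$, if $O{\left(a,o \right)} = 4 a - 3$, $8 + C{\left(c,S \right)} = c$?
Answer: $- \frac{666315}{4} \approx -1.6658 \cdot 10^{5}$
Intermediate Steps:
$C{\left(c,S \right)} = -8 + c$
$O{\left(a,o \right)} = -3 + 4 a$
$n{\left(t \right)} = \frac{1}{16 + 4 t}$ ($n{\left(t \right)} = \frac{1}{19 + \left(-3 + 4 t\right)} = \frac{1}{16 + 4 t}$)
$340 \left(n{\left(0 \right)} - 490\right) = 340 \left(\frac{1}{4 \left(4 + 0\right)} - 490\right) = 340 \left(\frac{1}{4 \cdot 4} - 490\right) = 340 \left(\frac{1}{4} \cdot \frac{1}{4} - 490\right) = 340 \left(\frac{1}{16} - 490\right) = 340 \left(- \frac{7839}{16}\right) = - \frac{666315}{4}$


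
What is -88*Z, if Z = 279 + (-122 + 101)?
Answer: -22704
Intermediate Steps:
Z = 258 (Z = 279 - 21 = 258)
-88*Z = -88*258 = -22704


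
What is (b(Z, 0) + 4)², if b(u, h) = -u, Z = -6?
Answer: 100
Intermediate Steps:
(b(Z, 0) + 4)² = (-1*(-6) + 4)² = (6 + 4)² = 10² = 100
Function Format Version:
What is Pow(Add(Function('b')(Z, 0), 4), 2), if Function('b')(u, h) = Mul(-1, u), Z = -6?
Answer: 100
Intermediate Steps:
Pow(Add(Function('b')(Z, 0), 4), 2) = Pow(Add(Mul(-1, -6), 4), 2) = Pow(Add(6, 4), 2) = Pow(10, 2) = 100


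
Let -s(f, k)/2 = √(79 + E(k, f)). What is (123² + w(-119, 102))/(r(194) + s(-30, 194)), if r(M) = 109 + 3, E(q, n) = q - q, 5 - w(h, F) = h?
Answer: 427084/3057 + 15253*√79/6114 ≈ 161.88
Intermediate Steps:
w(h, F) = 5 - h
E(q, n) = 0
r(M) = 112
s(f, k) = -2*√79 (s(f, k) = -2*√(79 + 0) = -2*√79)
(123² + w(-119, 102))/(r(194) + s(-30, 194)) = (123² + (5 - 1*(-119)))/(112 - 2*√79) = (15129 + (5 + 119))/(112 - 2*√79) = (15129 + 124)/(112 - 2*√79) = 15253/(112 - 2*√79)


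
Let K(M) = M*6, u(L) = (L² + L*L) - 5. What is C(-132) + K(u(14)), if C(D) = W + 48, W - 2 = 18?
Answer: 2390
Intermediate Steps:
W = 20 (W = 2 + 18 = 20)
u(L) = -5 + 2*L² (u(L) = (L² + L²) - 5 = 2*L² - 5 = -5 + 2*L²)
C(D) = 68 (C(D) = 20 + 48 = 68)
K(M) = 6*M
C(-132) + K(u(14)) = 68 + 6*(-5 + 2*14²) = 68 + 6*(-5 + 2*196) = 68 + 6*(-5 + 392) = 68 + 6*387 = 68 + 2322 = 2390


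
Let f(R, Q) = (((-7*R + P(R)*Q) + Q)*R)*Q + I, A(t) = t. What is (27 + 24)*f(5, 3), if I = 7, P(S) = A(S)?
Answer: -12648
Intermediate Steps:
P(S) = S
f(R, Q) = 7 + Q*R*(Q - 7*R + Q*R) (f(R, Q) = (((-7*R + R*Q) + Q)*R)*Q + 7 = (((-7*R + Q*R) + Q)*R)*Q + 7 = ((Q - 7*R + Q*R)*R)*Q + 7 = (R*(Q - 7*R + Q*R))*Q + 7 = Q*R*(Q - 7*R + Q*R) + 7 = 7 + Q*R*(Q - 7*R + Q*R))
(27 + 24)*f(5, 3) = (27 + 24)*(7 + 5*3² + 3²*5² - 7*3*5²) = 51*(7 + 5*9 + 9*25 - 7*3*25) = 51*(7 + 45 + 225 - 525) = 51*(-248) = -12648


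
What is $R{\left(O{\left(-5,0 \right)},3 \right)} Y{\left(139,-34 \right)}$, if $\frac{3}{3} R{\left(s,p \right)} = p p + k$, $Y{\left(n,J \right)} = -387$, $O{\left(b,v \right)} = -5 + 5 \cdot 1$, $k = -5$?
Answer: $-1548$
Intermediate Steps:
$O{\left(b,v \right)} = 0$ ($O{\left(b,v \right)} = -5 + 5 = 0$)
$R{\left(s,p \right)} = -5 + p^{2}$ ($R{\left(s,p \right)} = p p - 5 = p^{2} - 5 = -5 + p^{2}$)
$R{\left(O{\left(-5,0 \right)},3 \right)} Y{\left(139,-34 \right)} = \left(-5 + 3^{2}\right) \left(-387\right) = \left(-5 + 9\right) \left(-387\right) = 4 \left(-387\right) = -1548$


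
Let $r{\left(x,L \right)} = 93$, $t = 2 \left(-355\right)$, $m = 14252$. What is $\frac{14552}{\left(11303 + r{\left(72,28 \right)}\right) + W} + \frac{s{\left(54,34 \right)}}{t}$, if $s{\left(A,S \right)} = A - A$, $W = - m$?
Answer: $- \frac{107}{21} \approx -5.0952$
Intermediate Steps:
$t = -710$
$W = -14252$ ($W = \left(-1\right) 14252 = -14252$)
$s{\left(A,S \right)} = 0$
$\frac{14552}{\left(11303 + r{\left(72,28 \right)}\right) + W} + \frac{s{\left(54,34 \right)}}{t} = \frac{14552}{\left(11303 + 93\right) - 14252} + \frac{0}{-710} = \frac{14552}{11396 - 14252} + 0 \left(- \frac{1}{710}\right) = \frac{14552}{-2856} + 0 = 14552 \left(- \frac{1}{2856}\right) + 0 = - \frac{107}{21} + 0 = - \frac{107}{21}$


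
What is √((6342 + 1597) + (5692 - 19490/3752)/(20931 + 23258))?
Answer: √13639764304581047563/41449282 ≈ 89.102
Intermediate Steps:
√((6342 + 1597) + (5692 - 19490/3752)/(20931 + 23258)) = √(7939 + (5692 - 19490*1/3752)/44189) = √(7939 + (5692 - 9745/1876)*(1/44189)) = √(7939 + (10668447/1876)*(1/44189)) = √(7939 + 10668447/82898564) = √(658142368043/82898564) = √13639764304581047563/41449282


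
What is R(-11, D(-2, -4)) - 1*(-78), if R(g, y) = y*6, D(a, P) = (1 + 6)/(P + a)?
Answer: 71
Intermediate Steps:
D(a, P) = 7/(P + a)
R(g, y) = 6*y
R(-11, D(-2, -4)) - 1*(-78) = 6*(7/(-4 - 2)) - 1*(-78) = 6*(7/(-6)) + 78 = 6*(7*(-1/6)) + 78 = 6*(-7/6) + 78 = -7 + 78 = 71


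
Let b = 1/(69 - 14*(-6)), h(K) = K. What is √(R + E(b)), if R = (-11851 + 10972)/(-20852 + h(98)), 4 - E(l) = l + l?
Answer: √55729680806/117606 ≈ 2.0073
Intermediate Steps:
b = 1/153 (b = 1/(69 + 84) = 1/153 ≈ 0.0065359)
E(l) = 4 - 2*l (E(l) = 4 - (l + l) = 4 - 2*l)
R = 293/6918 (R = (-11851 + 10972)/(-20852 + 98) = -879/(-20754) = -879*(-1/20754) = 293/6918 ≈ 0.042353)
√(R + E(b)) = √(293/6918 + (4 - 2*1/153)) = √(293/6918 + (4 - 2/153)) = √(293/6918 + 610/153) = √(1421603/352818) = √55729680806/117606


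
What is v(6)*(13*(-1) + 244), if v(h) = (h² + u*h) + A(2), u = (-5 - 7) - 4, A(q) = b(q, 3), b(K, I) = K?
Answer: -13398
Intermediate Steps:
A(q) = q
u = -16 (u = -12 - 4 = -16)
v(h) = 2 + h² - 16*h (v(h) = (h² - 16*h) + 2 = 2 + h² - 16*h)
v(6)*(13*(-1) + 244) = (2 + 6² - 16*6)*(13*(-1) + 244) = (2 + 36 - 96)*(-13 + 244) = -58*231 = -13398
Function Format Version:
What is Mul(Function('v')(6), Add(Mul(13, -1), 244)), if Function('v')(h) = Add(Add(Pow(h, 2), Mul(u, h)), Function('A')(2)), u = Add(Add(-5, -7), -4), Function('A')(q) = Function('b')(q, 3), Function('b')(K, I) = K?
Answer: -13398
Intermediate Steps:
Function('A')(q) = q
u = -16 (u = Add(-12, -4) = -16)
Function('v')(h) = Add(2, Pow(h, 2), Mul(-16, h)) (Function('v')(h) = Add(Add(Pow(h, 2), Mul(-16, h)), 2) = Add(2, Pow(h, 2), Mul(-16, h)))
Mul(Function('v')(6), Add(Mul(13, -1), 244)) = Mul(Add(2, Pow(6, 2), Mul(-16, 6)), Add(Mul(13, -1), 244)) = Mul(Add(2, 36, -96), Add(-13, 244)) = Mul(-58, 231) = -13398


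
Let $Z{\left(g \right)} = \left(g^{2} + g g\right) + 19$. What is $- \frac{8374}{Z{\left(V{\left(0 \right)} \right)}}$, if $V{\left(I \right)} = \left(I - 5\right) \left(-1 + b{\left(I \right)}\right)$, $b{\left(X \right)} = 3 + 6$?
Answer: $- \frac{8374}{3219} \approx -2.6014$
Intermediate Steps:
$b{\left(X \right)} = 9$
$V{\left(I \right)} = -40 + 8 I$ ($V{\left(I \right)} = \left(I - 5\right) \left(-1 + 9\right) = \left(-5 + I\right) 8 = -40 + 8 I$)
$Z{\left(g \right)} = 19 + 2 g^{2}$ ($Z{\left(g \right)} = \left(g^{2} + g^{2}\right) + 19 = 2 g^{2} + 19 = 19 + 2 g^{2}$)
$- \frac{8374}{Z{\left(V{\left(0 \right)} \right)}} = - \frac{8374}{19 + 2 \left(-40 + 8 \cdot 0\right)^{2}} = - \frac{8374}{19 + 2 \left(-40 + 0\right)^{2}} = - \frac{8374}{19 + 2 \left(-40\right)^{2}} = - \frac{8374}{19 + 2 \cdot 1600} = - \frac{8374}{19 + 3200} = - \frac{8374}{3219}$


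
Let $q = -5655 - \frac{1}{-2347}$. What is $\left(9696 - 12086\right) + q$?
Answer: $- \frac{18881614}{2347} \approx -8045.0$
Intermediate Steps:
$q = - \frac{13272284}{2347}$ ($q = -5655 - - \frac{1}{2347} = -5655 + \frac{1}{2347} = - \frac{13272284}{2347} \approx -5655.0$)
$\left(9696 - 12086\right) + q = \left(9696 - 12086\right) - \frac{13272284}{2347} = -2390 - \frac{13272284}{2347} = - \frac{18881614}{2347}$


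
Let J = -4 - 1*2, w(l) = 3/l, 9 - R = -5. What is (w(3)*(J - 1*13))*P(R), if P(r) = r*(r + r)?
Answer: -7448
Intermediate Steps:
R = 14 (R = 9 - 1*(-5) = 9 + 5 = 14)
J = -6 (J = -4 - 2 = -6)
P(r) = 2*r**2 (P(r) = r*(2*r) = 2*r**2)
(w(3)*(J - 1*13))*P(R) = ((3/3)*(-6 - 1*13))*(2*14**2) = ((3*(1/3))*(-6 - 13))*(2*196) = (1*(-19))*392 = -19*392 = -7448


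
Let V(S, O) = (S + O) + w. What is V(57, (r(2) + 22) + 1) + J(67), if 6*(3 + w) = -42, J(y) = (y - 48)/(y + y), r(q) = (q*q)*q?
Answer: 10471/134 ≈ 78.142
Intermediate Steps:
r(q) = q³ (r(q) = q²*q = q³)
J(y) = (-48 + y)/(2*y) (J(y) = (-48 + y)/((2*y)) = (-48 + y)*(1/(2*y)) = (-48 + y)/(2*y))
w = -10 (w = -3 + (⅙)*(-42) = -3 - 7 = -10)
V(S, O) = -10 + O + S (V(S, O) = (S + O) - 10 = (O + S) - 10 = -10 + O + S)
V(57, (r(2) + 22) + 1) + J(67) = (-10 + ((2³ + 22) + 1) + 57) + (½)*(-48 + 67)/67 = (-10 + ((8 + 22) + 1) + 57) + (½)*(1/67)*19 = (-10 + (30 + 1) + 57) + 19/134 = (-10 + 31 + 57) + 19/134 = 78 + 19/134 = 10471/134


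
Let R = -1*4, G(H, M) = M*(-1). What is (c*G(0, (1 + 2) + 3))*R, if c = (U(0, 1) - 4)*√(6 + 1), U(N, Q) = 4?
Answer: 0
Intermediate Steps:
G(H, M) = -M
R = -4
c = 0 (c = (4 - 4)*√(6 + 1) = 0*√7 = 0)
(c*G(0, (1 + 2) + 3))*R = (0*(-((1 + 2) + 3)))*(-4) = (0*(-(3 + 3)))*(-4) = (0*(-1*6))*(-4) = (0*(-6))*(-4) = 0*(-4) = 0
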